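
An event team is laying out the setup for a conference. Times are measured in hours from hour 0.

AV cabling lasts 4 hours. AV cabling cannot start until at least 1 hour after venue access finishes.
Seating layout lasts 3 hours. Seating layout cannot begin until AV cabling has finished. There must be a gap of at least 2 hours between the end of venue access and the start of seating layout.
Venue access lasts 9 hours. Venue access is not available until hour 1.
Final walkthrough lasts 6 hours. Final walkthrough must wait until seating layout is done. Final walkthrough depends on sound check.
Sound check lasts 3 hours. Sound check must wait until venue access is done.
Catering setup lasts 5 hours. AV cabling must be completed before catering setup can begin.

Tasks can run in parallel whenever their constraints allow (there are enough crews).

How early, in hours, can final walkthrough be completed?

Venue access cannot begin until its own release at hour 1. It runs from hour 1 to 1 + 9 = hour 10.
Sound check cannot begin until venue access (finishes hour 10). It runs from hour 10 to 10 + 3 = hour 13.
After venue access (finishes hour 10, plus 1-hour gap → hour 11), AV cabling can start at hour 11 and finishes at hour 15.
Seating layout has to wait for AV cabling (finishes hour 15); venue access (finishes hour 10, plus 2-hour gap → hour 12). The latest of these is hour 15, so seating layout runs hour 15 to 15 + 3 = hour 18.
For final walkthrough: seating layout (finishes hour 18); sound check (finishes hour 13). Taking the maximum gives a start of hour 18, and it finishes at 18 + 6 = hour 24.

24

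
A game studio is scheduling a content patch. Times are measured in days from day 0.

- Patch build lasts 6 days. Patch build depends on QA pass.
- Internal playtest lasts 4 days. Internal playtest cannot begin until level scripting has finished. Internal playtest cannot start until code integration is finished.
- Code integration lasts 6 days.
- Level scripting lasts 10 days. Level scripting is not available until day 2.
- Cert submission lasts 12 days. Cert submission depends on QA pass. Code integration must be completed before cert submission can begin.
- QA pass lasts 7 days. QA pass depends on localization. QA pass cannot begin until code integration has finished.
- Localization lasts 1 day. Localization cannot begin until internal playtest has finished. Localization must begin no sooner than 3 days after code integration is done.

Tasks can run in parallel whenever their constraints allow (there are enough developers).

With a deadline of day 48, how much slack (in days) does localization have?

12

Code integration can start immediately at day 0; it finishes at day 6.
After its own release at day 2, level scripting can start at day 2 and finishes at day 12.
Internal playtest cannot start until level scripting (finishes day 12); code integration (finishes day 6). The controlling bound is day 12, so internal playtest finishes at 12 + 4 = day 16.
Localization has to wait for internal playtest (finishes day 16); code integration (finishes day 6, plus 3-day gap → day 9). The latest of these is day 16, so localization runs day 16 to 16 + 1 = day 17.

Working backward from the deadline:
To finish by day 48, cert submission (duration 12) must start no later than day 36.
Nothing follows patch build; the deadline of day 48 is its only limit. It must start by 48 − 6 = day 42.
QA pass feeds cert submission (must start by day 36); patch build (must start by day 42). Taking the minimum, QA pass must finish by day 36 and start by 36 − 7 = day 29.
Localization has to be done before QA pass (must start by day 29). That means finishing by day 29, i.e. starting by 29 − 1 = day 28.
So localization can start as early as day 16 and as late as day 28, giving 28 − 16 = 12 days of slack.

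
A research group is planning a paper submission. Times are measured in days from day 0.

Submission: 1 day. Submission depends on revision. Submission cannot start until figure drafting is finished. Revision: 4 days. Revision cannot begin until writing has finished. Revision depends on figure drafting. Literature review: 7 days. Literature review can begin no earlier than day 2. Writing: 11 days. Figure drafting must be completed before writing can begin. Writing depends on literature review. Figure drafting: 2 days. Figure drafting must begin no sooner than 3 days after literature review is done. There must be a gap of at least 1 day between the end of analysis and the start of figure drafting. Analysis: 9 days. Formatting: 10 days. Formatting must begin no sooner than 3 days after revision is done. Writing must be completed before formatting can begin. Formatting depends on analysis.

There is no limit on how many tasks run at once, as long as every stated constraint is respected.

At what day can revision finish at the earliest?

29

Nothing blocks analysis, so it runs from day 0 to day 9.
Literature review cannot begin until its own release at day 2. It runs from day 2 to 2 + 7 = day 9.
Figure drafting has to wait for literature review (finishes day 9, plus 3-day gap → day 12); analysis (finishes day 9, plus 1-day gap → day 10). The latest of these is day 12, so figure drafting runs day 12 to 12 + 2 = day 14.
Writing has to wait for figure drafting (finishes day 14); literature review (finishes day 9). The latest of these is day 14, so writing runs day 14 to 14 + 11 = day 25.
For revision: writing (finishes day 25); figure drafting (finishes day 14). Taking the maximum gives a start of day 25, and it finishes at 25 + 4 = day 29.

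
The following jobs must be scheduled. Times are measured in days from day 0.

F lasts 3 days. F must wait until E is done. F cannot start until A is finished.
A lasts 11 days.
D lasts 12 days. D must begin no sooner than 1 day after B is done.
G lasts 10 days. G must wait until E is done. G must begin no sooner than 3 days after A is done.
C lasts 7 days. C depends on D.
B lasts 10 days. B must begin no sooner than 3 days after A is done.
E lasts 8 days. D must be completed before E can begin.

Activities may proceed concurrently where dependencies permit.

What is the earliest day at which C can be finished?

A can start immediately at day 0; it finishes at day 11.
B cannot begin until A (finishes day 11, plus 3-day gap → day 14). It runs from day 14 to 14 + 10 = day 24.
After B (finishes day 24, plus 1-day gap → day 25), D can start at day 25 and finishes at day 37.
C cannot begin until D (finishes day 37). It runs from day 37 to 37 + 7 = day 44.

44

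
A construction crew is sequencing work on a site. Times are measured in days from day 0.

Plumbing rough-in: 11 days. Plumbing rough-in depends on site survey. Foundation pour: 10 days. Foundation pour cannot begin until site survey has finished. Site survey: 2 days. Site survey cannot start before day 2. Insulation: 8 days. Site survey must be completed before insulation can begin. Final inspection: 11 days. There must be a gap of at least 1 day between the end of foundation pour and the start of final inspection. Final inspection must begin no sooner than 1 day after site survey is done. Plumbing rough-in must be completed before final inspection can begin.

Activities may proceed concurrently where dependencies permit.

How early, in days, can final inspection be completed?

After its own release at day 2, site survey can start at day 2 and finishes at day 4.
Plumbing rough-in waits on site survey (finishes day 4), so it starts at day 4 and finishes at 4 + 11 = day 15.
Foundation pour cannot begin until site survey (finishes day 4). It runs from day 4 to 4 + 10 = day 14.
Final inspection needs all of foundation pour (finishes day 14, plus 1-day gap → day 15); site survey (finishes day 4, plus 1-day gap → day 5); plumbing rough-in (finishes day 15). That puts its earliest start at day 15; it finishes at 15 + 11 = day 26.

26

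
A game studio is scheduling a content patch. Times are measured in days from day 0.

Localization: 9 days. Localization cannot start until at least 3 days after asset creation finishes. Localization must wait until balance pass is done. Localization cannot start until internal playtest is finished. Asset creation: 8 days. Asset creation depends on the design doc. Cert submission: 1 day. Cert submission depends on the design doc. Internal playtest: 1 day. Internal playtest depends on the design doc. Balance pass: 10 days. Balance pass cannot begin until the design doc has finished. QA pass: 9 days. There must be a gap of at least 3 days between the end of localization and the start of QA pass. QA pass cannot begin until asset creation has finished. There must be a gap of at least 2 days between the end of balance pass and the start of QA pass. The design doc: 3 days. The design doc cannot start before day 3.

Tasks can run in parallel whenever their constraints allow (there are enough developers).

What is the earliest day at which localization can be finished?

The design doc cannot begin until its own release at day 3. It runs from day 3 to 3 + 3 = day 6.
Balance pass waits on the design doc (finishes day 6), so it starts at day 6 and finishes at 6 + 10 = day 16.
Internal playtest cannot begin until the design doc (finishes day 6). It runs from day 6 to 6 + 1 = day 7.
Asset creation waits on the design doc (finishes day 6), so it starts at day 6 and finishes at 6 + 8 = day 14.
For localization: asset creation (finishes day 14, plus 3-day gap → day 17); balance pass (finishes day 16); internal playtest (finishes day 7). Taking the maximum gives a start of day 17, and it finishes at 17 + 9 = day 26.

26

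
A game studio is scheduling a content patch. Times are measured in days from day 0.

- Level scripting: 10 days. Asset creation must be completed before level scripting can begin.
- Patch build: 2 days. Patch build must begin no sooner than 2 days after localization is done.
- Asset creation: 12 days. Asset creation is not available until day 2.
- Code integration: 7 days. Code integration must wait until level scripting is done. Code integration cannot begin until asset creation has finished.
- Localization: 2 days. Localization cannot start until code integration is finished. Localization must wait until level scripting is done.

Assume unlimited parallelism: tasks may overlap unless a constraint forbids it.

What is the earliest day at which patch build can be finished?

Asset creation cannot begin until its own release at day 2. It runs from day 2 to 2 + 12 = day 14.
Level scripting waits on asset creation (finishes day 14), so it starts at day 14 and finishes at 14 + 10 = day 24.
For code integration: level scripting (finishes day 24); asset creation (finishes day 14). Taking the maximum gives a start of day 24, and it finishes at 24 + 7 = day 31.
For localization: code integration (finishes day 31); level scripting (finishes day 24). Taking the maximum gives a start of day 31, and it finishes at 31 + 2 = day 33.
After localization (finishes day 33, plus 2-day gap → day 35), patch build can start at day 35 and finishes at day 37.

37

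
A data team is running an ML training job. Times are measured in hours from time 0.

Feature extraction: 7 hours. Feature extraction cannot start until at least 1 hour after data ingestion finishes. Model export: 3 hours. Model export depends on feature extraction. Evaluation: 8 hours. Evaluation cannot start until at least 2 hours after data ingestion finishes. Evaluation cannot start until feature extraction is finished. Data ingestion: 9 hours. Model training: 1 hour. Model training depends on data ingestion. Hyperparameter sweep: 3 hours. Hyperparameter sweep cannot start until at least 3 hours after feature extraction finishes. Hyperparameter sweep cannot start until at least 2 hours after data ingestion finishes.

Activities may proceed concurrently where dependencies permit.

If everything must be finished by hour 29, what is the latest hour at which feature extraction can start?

Hyperparameter sweep has no dependents, so it just needs to finish by hour 29. Starting by 29 − 3 = hour 26 achieves that.
Evaluation must finish by hour 29; it takes 8 hours, so it must start by 29 − 8 = hour 21.
Nothing follows model export; the deadline of hour 29 is its only limit. It must start by 29 − 3 = hour 26.
Feature extraction must finish in time for hyperparameter sweep (must start by hour 26, minus 3-hour gap → hour 23); evaluation (must start by hour 21); model export (must start by hour 26). The tightest is hour 21, so feature extraction must start by 21 − 7 = hour 14.

14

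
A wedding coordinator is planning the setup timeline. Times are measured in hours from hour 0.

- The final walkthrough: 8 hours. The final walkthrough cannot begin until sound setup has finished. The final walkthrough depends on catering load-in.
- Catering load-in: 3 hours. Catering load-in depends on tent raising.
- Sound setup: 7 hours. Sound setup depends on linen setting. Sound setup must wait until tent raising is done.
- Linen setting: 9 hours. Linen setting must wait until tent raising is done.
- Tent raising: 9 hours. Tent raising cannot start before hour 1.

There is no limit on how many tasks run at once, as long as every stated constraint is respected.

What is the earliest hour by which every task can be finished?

34

After its own release at hour 1, tent raising can start at hour 1 and finishes at hour 10.
After tent raising (finishes hour 10), catering load-in can start at hour 10 and finishes at hour 13.
After tent raising (finishes hour 10), linen setting can start at hour 10 and finishes at hour 19.
Sound setup needs all of linen setting (finishes hour 19); tent raising (finishes hour 10). That puts its earliest start at hour 19; it finishes at 19 + 7 = hour 26.
The final walkthrough needs all of sound setup (finishes hour 26); catering load-in (finishes hour 13). That puts its earliest start at hour 26; it finishes at 26 + 8 = hour 34.
All tasks are finished once the last one completes. Finish times: Tent raising at 10, Linen setting at 19, Sound setup at 26, Catering load-in at 13, The final walkthrough at 34. The latest is hour 34.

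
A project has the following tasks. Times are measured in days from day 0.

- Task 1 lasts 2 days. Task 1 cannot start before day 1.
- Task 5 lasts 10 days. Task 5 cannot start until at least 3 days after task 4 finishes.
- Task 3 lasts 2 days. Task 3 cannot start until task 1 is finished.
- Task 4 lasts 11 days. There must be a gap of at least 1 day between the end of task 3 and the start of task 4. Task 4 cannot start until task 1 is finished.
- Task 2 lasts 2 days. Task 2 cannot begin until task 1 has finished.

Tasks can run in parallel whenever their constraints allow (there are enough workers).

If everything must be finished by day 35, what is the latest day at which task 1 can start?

6

Task 2 must finish by day 35; it takes 2 days, so it must start by 35 − 2 = day 33.
Nothing follows task 5; the deadline of day 35 is its only limit. It must start by 35 − 10 = day 25.
Task 4 must finish before task 5 (must start by day 25, minus 3-day gap → day 22). With an 11-day duration, task 4 must start by 22 − 11 = day 11.
Task 3 must finish before task 4 (must start by day 11, minus 1-day gap → day 10). With a 2-day duration, task 3 must start by 10 − 2 = day 8.
For task 1: task 2 (must start by day 33); task 3 (must start by day 8); task 4 (must start by day 11). The most restrictive is day 8; with a 2-day duration, task 1 must start by day 6.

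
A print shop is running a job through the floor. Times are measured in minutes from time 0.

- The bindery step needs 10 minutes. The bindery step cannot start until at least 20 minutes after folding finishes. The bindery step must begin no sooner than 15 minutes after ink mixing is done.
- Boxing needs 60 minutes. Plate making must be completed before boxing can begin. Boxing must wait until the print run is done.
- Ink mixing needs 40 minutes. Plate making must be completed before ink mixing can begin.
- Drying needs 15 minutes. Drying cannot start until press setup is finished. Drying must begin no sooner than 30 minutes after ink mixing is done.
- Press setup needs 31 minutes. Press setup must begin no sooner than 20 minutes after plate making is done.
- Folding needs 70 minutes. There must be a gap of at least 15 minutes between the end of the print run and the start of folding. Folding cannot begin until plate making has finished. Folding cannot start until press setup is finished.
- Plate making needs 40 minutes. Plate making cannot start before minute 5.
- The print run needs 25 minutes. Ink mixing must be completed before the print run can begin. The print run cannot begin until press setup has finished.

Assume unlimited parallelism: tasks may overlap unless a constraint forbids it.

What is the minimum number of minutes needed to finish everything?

236

Plate making cannot begin until its own release at minute 5. It runs from minute 5 to 5 + 40 = minute 45.
After plate making (finishes minute 45, plus 20-minute gap → minute 65), press setup can start at minute 65 and finishes at minute 96.
After plate making (finishes minute 45), ink mixing can start at minute 45 and finishes at minute 85.
Drying needs all of press setup (finishes minute 96); ink mixing (finishes minute 85, plus 30-minute gap → minute 115). That puts its earliest start at minute 115; it finishes at 115 + 15 = minute 130.
The print run has to wait for ink mixing (finishes minute 85); press setup (finishes minute 96). The latest of these is minute 96, so the print run runs minute 96 to 96 + 25 = minute 121.
Boxing cannot start until plate making (finishes minute 45); the print run (finishes minute 121). The controlling bound is minute 121, so boxing finishes at 121 + 60 = minute 181.
Folding cannot start until the print run (finishes minute 121, plus 15-minute gap → minute 136); plate making (finishes minute 45); press setup (finishes minute 96). The controlling bound is minute 136, so folding finishes at 136 + 70 = minute 206.
For the bindery step: folding (finishes minute 206, plus 20-minute gap → minute 226); ink mixing (finishes minute 85, plus 15-minute gap → minute 100). Taking the maximum gives a start of minute 226, and it finishes at 226 + 10 = minute 236.
All tasks are finished once the last one completes. Finish times: Plate making at 45, Ink mixing at 85, Press setup at 96, The print run at 121, Drying at 130, Folding at 206, The bindery step at 236, Boxing at 181. The latest is minute 236.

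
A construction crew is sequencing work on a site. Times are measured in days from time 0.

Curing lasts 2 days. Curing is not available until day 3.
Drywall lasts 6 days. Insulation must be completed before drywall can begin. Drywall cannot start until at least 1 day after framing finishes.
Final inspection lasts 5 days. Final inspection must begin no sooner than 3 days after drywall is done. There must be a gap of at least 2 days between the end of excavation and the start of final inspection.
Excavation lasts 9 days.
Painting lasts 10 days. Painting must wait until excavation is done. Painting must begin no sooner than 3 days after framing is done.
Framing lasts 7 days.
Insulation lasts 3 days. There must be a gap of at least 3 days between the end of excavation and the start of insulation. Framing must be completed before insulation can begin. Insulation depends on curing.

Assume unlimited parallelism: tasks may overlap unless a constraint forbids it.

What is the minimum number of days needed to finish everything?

29

Framing has no prerequisites, so it starts at day 0 and finishes at day 7.
Curing cannot begin until its own release at day 3. It runs from day 3 to 3 + 2 = day 5.
Nothing blocks excavation, so it runs from day 0 to day 9.
Painting needs all of excavation (finishes day 9); framing (finishes day 7, plus 3-day gap → day 10). That puts its earliest start at day 10; it finishes at 10 + 10 = day 20.
Insulation needs all of excavation (finishes day 9, plus 3-day gap → day 12); framing (finishes day 7); curing (finishes day 5). That puts its earliest start at day 12; it finishes at 12 + 3 = day 15.
Drywall cannot start until insulation (finishes day 15); framing (finishes day 7, plus 1-day gap → day 8). The controlling bound is day 15, so drywall finishes at 15 + 6 = day 21.
For final inspection: drywall (finishes day 21, plus 3-day gap → day 24); excavation (finishes day 9, plus 2-day gap → day 11). Taking the maximum gives a start of day 24, and it finishes at 24 + 5 = day 29.
All tasks are finished once the last one completes. Finish times: Excavation at 9, Curing at 5, Framing at 7, Insulation at 15, Drywall at 21, Painting at 20, Final inspection at 29. The latest is day 29.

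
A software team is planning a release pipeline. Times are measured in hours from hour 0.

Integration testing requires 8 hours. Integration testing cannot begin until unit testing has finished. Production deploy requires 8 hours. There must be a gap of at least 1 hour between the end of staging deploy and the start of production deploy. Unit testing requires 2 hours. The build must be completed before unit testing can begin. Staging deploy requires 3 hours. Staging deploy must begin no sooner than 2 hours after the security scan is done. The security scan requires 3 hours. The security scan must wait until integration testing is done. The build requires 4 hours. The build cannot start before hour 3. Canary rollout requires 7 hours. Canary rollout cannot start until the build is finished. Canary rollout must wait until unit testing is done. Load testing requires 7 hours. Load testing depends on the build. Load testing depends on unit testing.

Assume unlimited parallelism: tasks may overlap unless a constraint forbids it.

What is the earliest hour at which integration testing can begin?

After its own release at hour 3, the build can start at hour 3 and finishes at hour 7.
Unit testing cannot begin until the build (finishes hour 7). It runs from hour 7 to 7 + 2 = hour 9.
Integration testing waits on unit testing (finishes hour 9), so the earliest it can start is hour 9.

9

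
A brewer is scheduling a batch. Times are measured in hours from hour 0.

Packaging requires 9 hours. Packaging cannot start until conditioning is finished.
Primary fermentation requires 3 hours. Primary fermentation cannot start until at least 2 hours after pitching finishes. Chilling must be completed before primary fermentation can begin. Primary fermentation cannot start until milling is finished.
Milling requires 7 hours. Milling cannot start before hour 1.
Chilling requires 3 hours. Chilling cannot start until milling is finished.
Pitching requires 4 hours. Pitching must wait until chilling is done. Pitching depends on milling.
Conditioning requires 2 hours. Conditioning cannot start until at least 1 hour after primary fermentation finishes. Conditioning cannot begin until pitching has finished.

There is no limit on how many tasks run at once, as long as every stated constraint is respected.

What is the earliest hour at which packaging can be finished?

Milling waits on its own release at hour 1, so it starts at hour 1 and finishes at 1 + 7 = hour 8.
After milling (finishes hour 8), chilling can start at hour 8 and finishes at hour 11.
Pitching has to wait for chilling (finishes hour 11); milling (finishes hour 8). The latest of these is hour 11, so pitching runs hour 11 to 11 + 4 = hour 15.
Primary fermentation has to wait for pitching (finishes hour 15, plus 2-hour gap → hour 17); chilling (finishes hour 11); milling (finishes hour 8). The latest of these is hour 17, so primary fermentation runs hour 17 to 17 + 3 = hour 20.
Conditioning has to wait for primary fermentation (finishes hour 20, plus 1-hour gap → hour 21); pitching (finishes hour 15). The latest of these is hour 21, so conditioning runs hour 21 to 21 + 2 = hour 23.
Packaging cannot begin until conditioning (finishes hour 23). It runs from hour 23 to 23 + 9 = hour 32.

32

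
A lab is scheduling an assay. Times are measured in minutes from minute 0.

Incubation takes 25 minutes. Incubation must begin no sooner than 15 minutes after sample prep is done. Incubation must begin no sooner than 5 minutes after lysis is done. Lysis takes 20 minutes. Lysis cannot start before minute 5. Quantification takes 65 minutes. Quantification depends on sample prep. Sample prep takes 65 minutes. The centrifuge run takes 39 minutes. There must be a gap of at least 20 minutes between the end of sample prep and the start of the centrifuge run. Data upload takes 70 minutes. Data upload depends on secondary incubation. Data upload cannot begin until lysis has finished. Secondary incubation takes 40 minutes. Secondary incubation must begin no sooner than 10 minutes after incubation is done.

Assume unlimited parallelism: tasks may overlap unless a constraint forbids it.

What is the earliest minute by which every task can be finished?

Lysis cannot begin until its own release at minute 5. It runs from minute 5 to 5 + 20 = minute 25.
Sample prep has no prerequisites, so it starts at minute 0 and finishes at minute 65.
Quantification cannot begin until sample prep (finishes minute 65). It runs from minute 65 to 65 + 65 = minute 130.
The centrifuge run cannot begin until sample prep (finishes minute 65, plus 20-minute gap → minute 85). It runs from minute 85 to 85 + 39 = minute 124.
Incubation needs all of sample prep (finishes minute 65, plus 15-minute gap → minute 80); lysis (finishes minute 25, plus 5-minute gap → minute 30). That puts its earliest start at minute 80; it finishes at 80 + 25 = minute 105.
Secondary incubation cannot begin until incubation (finishes minute 105, plus 10-minute gap → minute 115). It runs from minute 115 to 115 + 40 = minute 155.
Data upload has to wait for secondary incubation (finishes minute 155); lysis (finishes minute 25). The latest of these is minute 155, so data upload runs minute 155 to 155 + 70 = minute 225.
All tasks are finished once the last one completes. Finish times: Sample prep at 65, Lysis at 25, Incubation at 105, The centrifuge run at 124, Secondary incubation at 155, Quantification at 130, Data upload at 225. The latest is minute 225.

225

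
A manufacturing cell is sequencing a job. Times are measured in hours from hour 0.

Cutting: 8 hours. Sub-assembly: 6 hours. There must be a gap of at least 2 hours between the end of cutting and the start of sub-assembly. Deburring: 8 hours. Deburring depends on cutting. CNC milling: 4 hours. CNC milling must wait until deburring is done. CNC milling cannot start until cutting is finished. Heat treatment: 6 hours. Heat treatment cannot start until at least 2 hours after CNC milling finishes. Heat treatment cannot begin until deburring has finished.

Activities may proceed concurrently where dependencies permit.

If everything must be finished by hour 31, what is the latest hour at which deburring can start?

11

Heat treatment must finish by hour 31; it takes 6 hours, so it must start by 31 − 6 = hour 25.
CNC milling feeds into heat treatment (must start by hour 25, minus 2-hour gap → hour 23); so CNC milling must finish by hour 23 and therefore start by hour 19.
Deburring has several dependents: CNC milling (must start by hour 19); heat treatment (must start by hour 25). The earliest of those limits is hour 19, so deburring must start by 19 − 8 = hour 11.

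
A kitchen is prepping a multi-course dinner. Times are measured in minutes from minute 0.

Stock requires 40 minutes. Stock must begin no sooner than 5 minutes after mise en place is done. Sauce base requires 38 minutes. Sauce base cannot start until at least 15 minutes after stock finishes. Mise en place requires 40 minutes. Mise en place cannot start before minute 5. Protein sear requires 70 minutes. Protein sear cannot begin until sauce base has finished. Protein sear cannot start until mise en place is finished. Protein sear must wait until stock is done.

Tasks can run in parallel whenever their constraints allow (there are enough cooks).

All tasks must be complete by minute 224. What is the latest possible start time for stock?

Nothing follows protein sear; the deadline of minute 224 is its only limit. It must start by 224 − 70 = minute 154.
Sauce base must finish before protein sear (must start by minute 154). With a 38-minute duration, sauce base must start by 154 − 38 = minute 116.
Stock has several dependents: sauce base (must start by minute 116, minus 15-minute gap → minute 101); protein sear (must start by minute 154). The earliest of those limits is minute 101, so stock must start by 101 − 40 = minute 61.

61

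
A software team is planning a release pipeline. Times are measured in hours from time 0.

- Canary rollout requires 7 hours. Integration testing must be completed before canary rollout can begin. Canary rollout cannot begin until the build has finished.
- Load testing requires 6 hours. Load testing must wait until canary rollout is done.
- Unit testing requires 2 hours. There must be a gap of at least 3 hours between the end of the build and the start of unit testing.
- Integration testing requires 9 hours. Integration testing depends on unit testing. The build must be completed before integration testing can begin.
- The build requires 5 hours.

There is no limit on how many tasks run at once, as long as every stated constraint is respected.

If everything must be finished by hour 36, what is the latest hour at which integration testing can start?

Load testing must finish by hour 36; it takes 6 hours, so it must start by 36 − 6 = hour 30.
Since load testing (must start by hour 30) depends on it, canary rollout must finish by hour 30. Backing off its 7-hour duration gives a latest start of hour 23.
Since canary rollout (must start by hour 23) depends on it, integration testing must finish by hour 23. Backing off its 9-hour duration gives a latest start of hour 14.

14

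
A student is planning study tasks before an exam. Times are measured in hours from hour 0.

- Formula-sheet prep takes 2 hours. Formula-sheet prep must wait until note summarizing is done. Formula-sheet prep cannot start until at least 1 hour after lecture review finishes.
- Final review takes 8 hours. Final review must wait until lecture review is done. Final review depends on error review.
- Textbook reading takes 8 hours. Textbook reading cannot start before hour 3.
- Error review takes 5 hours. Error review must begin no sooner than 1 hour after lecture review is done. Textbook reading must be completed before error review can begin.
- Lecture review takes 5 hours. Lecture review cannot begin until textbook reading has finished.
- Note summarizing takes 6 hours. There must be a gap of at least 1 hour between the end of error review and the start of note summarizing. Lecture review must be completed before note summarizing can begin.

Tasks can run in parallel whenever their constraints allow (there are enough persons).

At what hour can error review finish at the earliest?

Textbook reading waits on its own release at hour 3, so it starts at hour 3 and finishes at 3 + 8 = hour 11.
Lecture review waits on textbook reading (finishes hour 11), so it starts at hour 11 and finishes at 11 + 5 = hour 16.
Error review needs all of lecture review (finishes hour 16, plus 1-hour gap → hour 17); textbook reading (finishes hour 11). That puts its earliest start at hour 17; it finishes at 17 + 5 = hour 22.

22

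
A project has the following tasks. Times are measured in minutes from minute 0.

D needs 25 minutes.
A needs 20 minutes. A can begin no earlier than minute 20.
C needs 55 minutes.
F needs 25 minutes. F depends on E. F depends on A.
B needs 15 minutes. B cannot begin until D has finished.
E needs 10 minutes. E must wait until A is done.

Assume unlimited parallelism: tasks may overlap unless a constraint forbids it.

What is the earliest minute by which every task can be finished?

75

Nothing blocks D, so it runs from minute 0 to minute 25.
B waits on D (finishes minute 25), so it starts at minute 25 and finishes at 25 + 15 = minute 40.
Nothing blocks C, so it runs from minute 0 to minute 55.
A cannot begin until its own release at minute 20. It runs from minute 20 to 20 + 20 = minute 40.
E cannot begin until A (finishes minute 40). It runs from minute 40 to 40 + 10 = minute 50.
F needs all of E (finishes minute 50); A (finishes minute 40). That puts its earliest start at minute 50; it finishes at 50 + 25 = minute 75.
All tasks are finished once the last one completes. Finish times: A at 40, B at 40, C at 55, D at 25, E at 50, F at 75. The latest is minute 75.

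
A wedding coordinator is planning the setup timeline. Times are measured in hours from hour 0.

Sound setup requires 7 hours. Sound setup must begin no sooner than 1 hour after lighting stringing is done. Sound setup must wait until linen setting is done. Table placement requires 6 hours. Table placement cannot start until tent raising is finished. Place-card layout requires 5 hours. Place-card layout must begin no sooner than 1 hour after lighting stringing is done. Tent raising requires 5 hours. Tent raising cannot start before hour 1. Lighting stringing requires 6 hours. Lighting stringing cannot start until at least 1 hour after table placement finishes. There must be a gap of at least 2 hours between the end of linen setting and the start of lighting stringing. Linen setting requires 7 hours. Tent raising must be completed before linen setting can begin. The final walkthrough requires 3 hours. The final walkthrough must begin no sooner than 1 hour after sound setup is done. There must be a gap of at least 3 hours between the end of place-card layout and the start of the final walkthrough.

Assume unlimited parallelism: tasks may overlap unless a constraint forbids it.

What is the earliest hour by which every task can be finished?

After its own release at hour 1, tent raising can start at hour 1 and finishes at hour 6.
Linen setting waits on tent raising (finishes hour 6), so it starts at hour 6 and finishes at 6 + 7 = hour 13.
Table placement cannot begin until tent raising (finishes hour 6). It runs from hour 6 to 6 + 6 = hour 12.
Lighting stringing cannot start until table placement (finishes hour 12, plus 1-hour gap → hour 13); linen setting (finishes hour 13, plus 2-hour gap → hour 15). The controlling bound is hour 15, so lighting stringing finishes at 15 + 6 = hour 21.
After lighting stringing (finishes hour 21, plus 1-hour gap → hour 22), place-card layout can start at hour 22 and finishes at hour 27.
Sound setup has to wait for lighting stringing (finishes hour 21, plus 1-hour gap → hour 22); linen setting (finishes hour 13). The latest of these is hour 22, so sound setup runs hour 22 to 22 + 7 = hour 29.
For the final walkthrough: sound setup (finishes hour 29, plus 1-hour gap → hour 30); place-card layout (finishes hour 27, plus 3-hour gap → hour 30). Taking the maximum gives a start of hour 30, and it finishes at 30 + 3 = hour 33.
All tasks are finished once the last one completes. Finish times: Tent raising at 6, Table placement at 12, Linen setting at 13, Lighting stringing at 21, Sound setup at 29, Place-card layout at 27, The final walkthrough at 33. The latest is hour 33.

33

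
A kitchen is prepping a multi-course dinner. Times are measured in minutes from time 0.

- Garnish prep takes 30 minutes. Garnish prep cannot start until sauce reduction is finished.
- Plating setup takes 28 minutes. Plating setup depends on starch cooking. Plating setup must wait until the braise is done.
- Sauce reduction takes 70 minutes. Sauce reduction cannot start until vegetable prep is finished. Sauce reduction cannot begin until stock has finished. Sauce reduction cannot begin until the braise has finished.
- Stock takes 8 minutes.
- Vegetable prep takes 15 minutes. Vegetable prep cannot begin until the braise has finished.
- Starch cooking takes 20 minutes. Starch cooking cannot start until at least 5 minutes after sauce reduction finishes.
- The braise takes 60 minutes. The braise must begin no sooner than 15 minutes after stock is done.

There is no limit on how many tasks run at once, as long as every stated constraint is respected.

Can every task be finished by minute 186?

No

Stock can start immediately at minute 0; it finishes at minute 8.
After stock (finishes minute 8, plus 15-minute gap → minute 23), the braise can start at minute 23 and finishes at minute 83.
Vegetable prep waits on the braise (finishes minute 83), so it starts at minute 83 and finishes at 83 + 15 = minute 98.
Sauce reduction has to wait for vegetable prep (finishes minute 98); stock (finishes minute 8); the braise (finishes minute 83). The latest of these is minute 98, so sauce reduction runs minute 98 to 98 + 70 = minute 168.
Garnish prep waits on sauce reduction (finishes minute 168), so it starts at minute 168 and finishes at 168 + 30 = minute 198.
Starch cooking cannot begin until sauce reduction (finishes minute 168, plus 5-minute gap → minute 173). It runs from minute 173 to 173 + 20 = minute 193.
For plating setup: starch cooking (finishes minute 193); the braise (finishes minute 83). Taking the maximum gives a start of minute 193, and it finishes at 193 + 28 = minute 221.
The earliest everything can be done is minute 221, which is after the deadline of 186, so it is not possible.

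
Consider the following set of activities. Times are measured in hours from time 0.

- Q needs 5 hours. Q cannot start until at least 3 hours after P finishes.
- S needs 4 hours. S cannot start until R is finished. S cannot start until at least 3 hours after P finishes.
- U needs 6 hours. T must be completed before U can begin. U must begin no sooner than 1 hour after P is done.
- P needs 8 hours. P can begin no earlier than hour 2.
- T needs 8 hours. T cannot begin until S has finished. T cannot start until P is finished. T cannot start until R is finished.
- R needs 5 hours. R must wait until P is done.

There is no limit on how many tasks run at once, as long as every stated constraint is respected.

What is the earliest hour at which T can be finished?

After its own release at hour 2, P can start at hour 2 and finishes at hour 10.
R cannot begin until P (finishes hour 10). It runs from hour 10 to 10 + 5 = hour 15.
For S: R (finishes hour 15); P (finishes hour 10, plus 3-hour gap → hour 13). Taking the maximum gives a start of hour 15, and it finishes at 15 + 4 = hour 19.
For T: S (finishes hour 19); P (finishes hour 10); R (finishes hour 15). Taking the maximum gives a start of hour 19, and it finishes at 19 + 8 = hour 27.

27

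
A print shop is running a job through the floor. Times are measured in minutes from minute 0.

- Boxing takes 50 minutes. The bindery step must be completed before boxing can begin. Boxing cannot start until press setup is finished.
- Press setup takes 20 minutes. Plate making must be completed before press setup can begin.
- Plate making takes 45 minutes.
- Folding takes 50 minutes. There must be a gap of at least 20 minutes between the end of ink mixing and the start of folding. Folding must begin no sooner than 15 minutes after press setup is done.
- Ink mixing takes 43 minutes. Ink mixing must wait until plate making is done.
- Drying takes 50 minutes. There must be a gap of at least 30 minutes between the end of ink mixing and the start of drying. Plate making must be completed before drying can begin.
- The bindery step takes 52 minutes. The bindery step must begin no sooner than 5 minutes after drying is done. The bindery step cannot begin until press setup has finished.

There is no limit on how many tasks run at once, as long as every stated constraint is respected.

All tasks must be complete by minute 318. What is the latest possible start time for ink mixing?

88

To finish by minute 318, boxing (duration 50) must start no later than minute 268.
The bindery step must finish before boxing (must start by minute 268). With a 52-minute duration, the bindery step must start by 268 − 52 = minute 216.
Drying feeds into the bindery step (must start by minute 216, minus 5-minute gap → minute 211); so drying must finish by minute 211 and therefore start by minute 161.
Folding has no dependents, so it just needs to finish by minute 318. Starting by 318 − 50 = minute 268 achieves that.
Ink mixing feeds drying (must start by minute 161, minus 30-minute gap → minute 131); folding (must start by minute 268, minus 20-minute gap → minute 248). Taking the minimum, ink mixing must finish by minute 131 and start by 131 − 43 = minute 88.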